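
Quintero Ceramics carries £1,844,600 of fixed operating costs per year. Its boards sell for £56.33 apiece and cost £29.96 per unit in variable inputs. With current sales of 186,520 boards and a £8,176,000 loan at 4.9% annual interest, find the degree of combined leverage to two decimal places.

1.84

Total contribution margin = 186,520 × £26.37 = £4,918,532.40.
EBIT = £4,918,532.40 − £1,844,600 = £3,073,932.40. Interest = £400,624.00, so EBIT − I = £2,673,308.40.
DCL = contribution ÷ (EBIT − I) = £4,918,532.40 ÷ £2,673,308.40 = 1.8399.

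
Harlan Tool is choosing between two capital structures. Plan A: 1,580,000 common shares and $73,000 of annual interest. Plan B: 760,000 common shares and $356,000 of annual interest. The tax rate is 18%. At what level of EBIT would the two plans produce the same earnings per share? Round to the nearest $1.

At indifference, (EBIT − 73,000)(1 − t)/1,580,000 = (EBIT − 356,000)(1 − t)/760,000.
The (1 − t) factor cancels: (EBIT − 73,000) × 760,000 = (EBIT − 356,000) × 1,580,000.
Solving, EBIT = (356,000·1,580,000 − 73,000·760,000) / (1,580,000 − 760,000) = 507,000,000,000 / 820,000 = 618,292.68.

$618,293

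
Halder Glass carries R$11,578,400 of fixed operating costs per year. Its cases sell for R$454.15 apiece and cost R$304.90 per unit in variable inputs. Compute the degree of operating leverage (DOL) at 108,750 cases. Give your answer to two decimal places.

3.49

Total contribution margin = 108,750 × R$149.25 = R$16,230,937.50.
EBIT = R$16,230,937.50 − R$11,578,400 = R$4,652,537.50.
So DOL = total CM / EBIT = R$16,230,937.50 / R$4,652,537.50 = 3.4886.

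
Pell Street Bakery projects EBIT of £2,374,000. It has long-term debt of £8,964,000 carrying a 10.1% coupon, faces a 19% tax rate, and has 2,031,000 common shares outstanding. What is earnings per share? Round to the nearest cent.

Pre-tax income = £2,374,000 − £905,364.00 = £1,468,636.00.
After tax at 19%: net income = £1,468,636.00 × 0.81 = £1,189,595.16.
Per share: £1,189,595.16 / 2,031,000 shares = £0.59.

£0.59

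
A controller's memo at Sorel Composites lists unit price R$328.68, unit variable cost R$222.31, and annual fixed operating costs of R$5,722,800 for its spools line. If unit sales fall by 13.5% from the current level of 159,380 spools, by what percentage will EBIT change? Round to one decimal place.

At 159,380 units, contribution = 159,380 × R$106.37 = R$16,953,250.60.
Operating income = contribution − fixed costs = R$16,953,250.60 − R$5,722,800 = R$11,230,450.60.
So DOL = total CM / EBIT = R$16,953,250.60 / R$11,230,450.60 = 1.5096.
%ΔEBIT = DOL × %ΔSales = 1.5096 × -13.5% = -20.4%.

-20.4%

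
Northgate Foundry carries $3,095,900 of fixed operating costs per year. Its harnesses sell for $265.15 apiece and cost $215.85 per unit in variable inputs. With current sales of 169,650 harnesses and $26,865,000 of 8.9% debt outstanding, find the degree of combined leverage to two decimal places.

Total contribution margin = 169,650 × $49.30 = $8,363,745.00.
EBIT = $8,363,745.00 − $3,095,900 = $5,267,845.00. Interest = $2,390,985.00.
DOL = $8,363,745.00 ÷ $5,267,845.00 = 1.5877; DFL = $5,267,845.00 ÷ $2,876,860.00 = 1.8311.
DCL = DOL × DFL = 1.5877 × 1.8311 = 2.9072.

2.91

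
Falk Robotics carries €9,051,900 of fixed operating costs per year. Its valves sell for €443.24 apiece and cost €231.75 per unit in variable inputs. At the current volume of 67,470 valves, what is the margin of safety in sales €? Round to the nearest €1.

Contribution margin per unit = €443.24 − €231.75 = €211.49. Break-even units = €9,051,900 ÷ €211.49 = 42,800.61; break-even revenue = 42,800.61 × €443.24 = €18,970,940.26.
Actual sales revenue = 67,470 × €443.24 = €29,905,402.80.
Margin of safety = €29,905,402.80 − €18,970,940.26 = €10,934,463.

€10,934,463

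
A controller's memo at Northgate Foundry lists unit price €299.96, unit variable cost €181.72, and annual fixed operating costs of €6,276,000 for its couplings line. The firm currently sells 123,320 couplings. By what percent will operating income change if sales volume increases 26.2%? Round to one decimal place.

Total contribution margin = 123,320 × €118.24 = €14,581,356.80.
Subtracting fixed costs: EBIT = €14,581,356.80 − €6,276,000 = €8,305,356.80.
So DOL = total CM / EBIT = €14,581,356.80 / €8,305,356.80 = 1.7557.
So EBIT moves 1.7557 × (+26.2%) = +46.0%.

+46.0%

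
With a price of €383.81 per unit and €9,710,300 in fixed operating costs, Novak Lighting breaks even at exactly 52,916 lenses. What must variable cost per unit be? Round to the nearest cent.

At break-even, FC = Q × (P − VC), so P − VC = €9,710,300 ÷ 52,916 = €183.5040.
Hence VC = price − CM = €383.81 − €183.5040 = €200.31.

€200.31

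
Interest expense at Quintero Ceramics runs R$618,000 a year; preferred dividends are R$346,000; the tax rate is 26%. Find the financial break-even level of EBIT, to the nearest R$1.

Grossing the preferred dividend up to pre-tax terms: R$346,000 / (1 − 0.26) = R$467,567.57.
Financial break-even EBIT = interest + D_p ÷ (1 − t) = R$618,000 + R$467,567.57 = R$1,085,567.57.

R$1,085,568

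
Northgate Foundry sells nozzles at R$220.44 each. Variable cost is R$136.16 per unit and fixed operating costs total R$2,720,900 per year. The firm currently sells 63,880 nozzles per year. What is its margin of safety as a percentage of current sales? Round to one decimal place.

49.5%

Each unit contributes R$220.44 − R$136.16 = R$84.28. Break-even units = R$2,720,900 ÷ R$84.28 = 32,284.05; break-even revenue = 32,284.05 × R$220.44 = R$7,116,696.68.
Actual sales revenue = 63,880 × R$220.44 = R$14,081,707.20.
Margin of safety = (R$14,081,707.20 − R$7,116,696.68) ÷ R$14,081,707.20 = 49.5%.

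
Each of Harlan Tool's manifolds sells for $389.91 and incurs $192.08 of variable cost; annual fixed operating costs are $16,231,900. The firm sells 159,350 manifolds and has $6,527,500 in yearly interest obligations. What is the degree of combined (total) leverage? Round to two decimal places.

3.60

Total contribution margin = 159,350 × $197.83 = $31,524,210.50.
Subtracting fixed costs: EBIT = $31,524,210.50 − $16,231,900 = $15,292,310.50. Interest = $6,527,500.00.
DOL = $31,524,210.50 ÷ $15,292,310.50 = 2.0614; DFL = $15,292,310.50 ÷ $8,764,810.50 = 1.7447.
Combined leverage = 2.0614 × 1.7447 = 3.5965.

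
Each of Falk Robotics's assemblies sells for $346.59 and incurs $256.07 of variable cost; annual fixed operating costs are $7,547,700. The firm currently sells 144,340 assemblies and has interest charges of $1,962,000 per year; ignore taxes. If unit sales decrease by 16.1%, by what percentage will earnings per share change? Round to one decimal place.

-59.2%

Contribution at this volume is 144,340 × $90.52 = $13,065,656.80.
Subtracting fixed costs: EBIT = $13,065,656.80 − $7,547,700 = $5,517,956.80.
Interest = $1,962,000.00, so EBIT − I = $3,555,956.80.
DCL = total CM / (EBIT − I) = $13,065,656.80 / $3,555,956.80 = 3.6743.
%ΔEPS = DCL × %ΔSales = 3.6743 × -16.1% = -59.2%.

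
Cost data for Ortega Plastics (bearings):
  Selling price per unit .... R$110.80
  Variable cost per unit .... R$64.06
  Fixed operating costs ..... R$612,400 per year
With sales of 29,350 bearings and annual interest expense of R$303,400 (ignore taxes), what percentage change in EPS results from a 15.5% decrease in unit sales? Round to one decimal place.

-46.6%

Total contribution margin = 29,350 × R$46.74 = R$1,371,819.00.
EBIT = R$1,371,819.00 − R$612,400 = R$759,419.00.
After interest of R$303,400.00, pre-tax earnings = R$456,019.00.
DCL = total CM / (EBIT − I) = R$1,371,819.00 / R$456,019.00 = 3.0082.
%ΔEPS = DCL × %ΔSales = 3.0082 × -15.5% = -46.6%.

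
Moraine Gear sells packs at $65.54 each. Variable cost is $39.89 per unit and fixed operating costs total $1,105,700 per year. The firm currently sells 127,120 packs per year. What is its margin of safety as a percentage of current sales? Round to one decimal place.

Unit CM = price − variable cost = $65.54 − $39.89 = $25.65. Break-even units = $1,105,700 ÷ $25.65 = 43,107.21; break-even revenue = 43,107.21 × $65.54 = $2,825,246.71.
Actual sales revenue = 127,120 × $65.54 = $8,331,444.80.
Margin of safety = ($8,331,444.80 − $2,825,246.71) ÷ $8,331,444.80 = 66.1%.

66.1%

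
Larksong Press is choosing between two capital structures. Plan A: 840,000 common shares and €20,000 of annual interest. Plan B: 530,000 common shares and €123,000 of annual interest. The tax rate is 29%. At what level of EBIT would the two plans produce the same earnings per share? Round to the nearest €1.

At indifference, (EBIT − 20,000)(1 − t)/840,000 = (EBIT − 123,000)(1 − t)/530,000.
The (1 − t) factor cancels: (EBIT − 20,000) × 530,000 = (EBIT − 123,000) × 840,000.
EBIT × (840,000 − 530,000) = 123,000 × 840,000 − 20,000 × 530,000 = 92,720,000,000, so EBIT = 92,720,000,000 ÷ 310,000 = 299,096.77.

€299,097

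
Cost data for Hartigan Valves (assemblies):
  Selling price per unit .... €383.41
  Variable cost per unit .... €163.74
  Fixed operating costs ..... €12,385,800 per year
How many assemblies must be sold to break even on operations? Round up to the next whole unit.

56,384 assemblies

Contribution margin per unit = €383.41 − €163.74 = €219.67.
Break-even volume = fixed costs ÷ CM per unit = €12,385,800 ÷ €219.67 = 56,383.67, so 56,384 assemblies.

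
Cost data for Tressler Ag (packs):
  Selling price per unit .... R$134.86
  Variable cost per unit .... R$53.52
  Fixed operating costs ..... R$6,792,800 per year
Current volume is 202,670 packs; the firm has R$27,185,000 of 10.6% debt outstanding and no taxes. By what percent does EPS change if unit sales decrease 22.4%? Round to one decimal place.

Contribution at this volume is 202,670 × R$81.34 = R$16,485,177.80.
Subtracting fixed costs: EBIT = R$16,485,177.80 − R$6,792,800 = R$9,692,377.80.
Interest = R$2,881,610.00, so EBIT − I = R$6,810,767.80.
Degree of combined leverage = contribution ÷ (EBIT − I) = R$16,485,177.80 ÷ R$6,810,767.80 = 2.4205.
%ΔEPS = DCL × %ΔSales = 2.4205 × -22.4% = -54.2%.

-54.2%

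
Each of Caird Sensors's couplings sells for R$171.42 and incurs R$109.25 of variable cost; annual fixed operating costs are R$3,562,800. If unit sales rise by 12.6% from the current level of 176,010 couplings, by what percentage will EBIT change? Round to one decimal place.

Total contribution margin = 176,010 × R$62.17 = R$10,942,541.70.
Operating income = contribution − fixed costs = R$10,942,541.70 − R$3,562,800 = R$7,379,741.70.
DOL = contribution ÷ EBIT = R$10,942,541.70 ÷ R$7,379,741.70 = 1.4828.
So EBIT moves 1.4828 × (+12.6%) = +18.7%.

+18.7%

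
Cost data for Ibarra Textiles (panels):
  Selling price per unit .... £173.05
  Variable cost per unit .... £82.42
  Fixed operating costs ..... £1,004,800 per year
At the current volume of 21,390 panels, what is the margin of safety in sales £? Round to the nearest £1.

Each unit contributes £173.05 − £82.42 = £90.63. Break-even units = £1,004,800 ÷ £90.63 = 11,086.84; break-even revenue = 11,086.84 × £173.05 = £1,918,577.07.
Actual sales revenue = 21,390 × £173.05 = £3,701,539.50.
Margin of safety = £3,701,539.50 − £1,918,577.07 = £1,782,962.

£1,782,962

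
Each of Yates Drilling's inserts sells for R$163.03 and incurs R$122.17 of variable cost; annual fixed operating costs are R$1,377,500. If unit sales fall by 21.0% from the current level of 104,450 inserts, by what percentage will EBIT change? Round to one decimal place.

-31.0%

At 104,450 units, contribution = 104,450 × R$40.86 = R$4,267,827.00.
EBIT = R$4,267,827.00 − R$1,377,500 = R$2,890,327.00.
Degree of operating leverage = R$4,267,827.00 / R$2,890,327.00 = 1.4766.
%ΔEBIT = DOL × %ΔSales = 1.4766 × -21.0% = -31.0%.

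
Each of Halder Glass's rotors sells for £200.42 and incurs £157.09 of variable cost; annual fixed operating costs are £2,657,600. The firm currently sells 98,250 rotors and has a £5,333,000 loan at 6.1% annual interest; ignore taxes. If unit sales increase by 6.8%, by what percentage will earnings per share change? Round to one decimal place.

Contribution at this volume is 98,250 × £43.33 = £4,257,172.50.
EBIT = £4,257,172.50 − £2,657,600 = £1,599,572.50.
After interest of £325,313.00, pre-tax earnings = £1,274,259.50.
Degree of combined leverage = contribution ÷ (EBIT − I) = £4,257,172.50 ÷ £1,274,259.50 = 3.3409.
%ΔEPS = DCL × %ΔSales = 3.3409 × +6.8% = +22.7%.

+22.7%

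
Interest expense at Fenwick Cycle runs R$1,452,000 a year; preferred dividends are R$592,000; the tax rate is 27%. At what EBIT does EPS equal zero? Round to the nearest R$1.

R$2,262,959

Grossing the preferred dividend up to pre-tax terms: R$592,000 / (1 − 0.27) = R$810,958.90.
EPS = 0 when EBIT covers interest plus the pre-tax preferred burden: R$1,452,000 + R$810,958.90 = R$2,262,958.90.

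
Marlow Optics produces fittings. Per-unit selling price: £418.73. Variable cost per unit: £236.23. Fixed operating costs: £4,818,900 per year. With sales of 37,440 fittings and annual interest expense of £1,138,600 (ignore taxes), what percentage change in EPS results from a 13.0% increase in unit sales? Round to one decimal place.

At 37,440 units, contribution = 37,440 × £182.50 = £6,832,800.00.
Subtracting fixed costs: EBIT = £6,832,800.00 − £4,818,900 = £2,013,900.00.
Interest = £1,138,600.00, so EBIT − I = £875,300.00.
DCL = total CM / (EBIT − I) = £6,832,800.00 / £875,300.00 = 7.8062.
%ΔEPS = DCL × %ΔSales = 7.8062 × +13.0% = +101.5%.

+101.5%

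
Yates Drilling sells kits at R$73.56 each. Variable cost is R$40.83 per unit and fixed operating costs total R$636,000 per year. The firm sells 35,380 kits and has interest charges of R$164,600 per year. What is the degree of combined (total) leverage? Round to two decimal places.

3.24

Total contribution margin = 35,380 × R$32.73 = R$1,157,987.40.
EBIT = R$1,157,987.40 − R$636,000 = R$521,987.40. Interest = R$164,600.00.
DOL = R$1,157,987.40 ÷ R$521,987.40 = 2.2184; DFL = R$521,987.40 ÷ R$357,387.40 = 1.4606.
DCL = DOL × DFL = 2.2184 × 1.4606 = 3.2402.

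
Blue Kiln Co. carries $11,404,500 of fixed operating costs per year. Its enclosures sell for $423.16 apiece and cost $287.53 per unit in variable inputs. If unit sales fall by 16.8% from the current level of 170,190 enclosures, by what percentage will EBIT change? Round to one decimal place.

-33.2%

At 170,190 units, contribution = 170,190 × $135.63 = $23,082,869.70.
Subtracting fixed costs: EBIT = $23,082,869.70 − $11,404,500 = $11,678,369.70.
Degree of operating leverage = $23,082,869.70 / $11,678,369.70 = 1.9765.
Operating income changes by 1.9765 × -16.8% = -33.2%.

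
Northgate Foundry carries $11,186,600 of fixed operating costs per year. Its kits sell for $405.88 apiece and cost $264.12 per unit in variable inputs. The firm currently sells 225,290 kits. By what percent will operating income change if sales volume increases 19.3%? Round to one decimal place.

At 225,290 units, contribution = 225,290 × $141.76 = $31,937,110.40.
Subtracting fixed costs: EBIT = $31,937,110.40 − $11,186,600 = $20,750,510.40.
Degree of operating leverage = $31,937,110.40 / $20,750,510.40 = 1.5391.
%ΔEBIT = DOL × %ΔSales = 1.5391 × +19.3% = +29.7%.

+29.7%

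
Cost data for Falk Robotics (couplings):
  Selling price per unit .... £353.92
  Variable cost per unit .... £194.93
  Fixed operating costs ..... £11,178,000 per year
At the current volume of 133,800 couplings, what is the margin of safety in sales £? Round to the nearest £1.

Each unit contributes £353.92 − £194.93 = £158.99. Break-even units = £11,178,000 ÷ £158.99 = 70,306.31; break-even revenue = 70,306.31 × £353.92 = £24,882,808.73.
Current sales = 133,800 × £353.92 = £47,354,496.00.
Margin of safety = £47,354,496.00 − £24,882,808.73 = £22,471,687.

£22,471,687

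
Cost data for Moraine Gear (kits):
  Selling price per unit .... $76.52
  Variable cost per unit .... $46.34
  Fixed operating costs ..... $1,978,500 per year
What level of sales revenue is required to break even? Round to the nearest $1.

Contribution margin per unit = $76.52 − $46.34 = $30.18, a CM ratio of $30.18 ÷ $76.52 = 0.3944.
Break-even sales = FC ÷ CM ratio = $1,978,500 × $76.52 / $30.18 = $5,016,396.

$5,016,396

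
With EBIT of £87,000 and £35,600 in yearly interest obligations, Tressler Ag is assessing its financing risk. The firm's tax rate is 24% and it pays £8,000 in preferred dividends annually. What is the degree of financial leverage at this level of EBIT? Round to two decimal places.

2.13

Annual interest charges come to £35,600.00.
Preferred dividends grossed up pre-tax: £8,000 / (1 − 0.24) = £10,526.32.
DFL = EBIT ÷ [EBIT − I − D_p/(1−t)] = £87,000 ÷ [£87,000 − £35,600.00 − £10,526.32] = £87,000 ÷ £40,873.68 = 2.1285.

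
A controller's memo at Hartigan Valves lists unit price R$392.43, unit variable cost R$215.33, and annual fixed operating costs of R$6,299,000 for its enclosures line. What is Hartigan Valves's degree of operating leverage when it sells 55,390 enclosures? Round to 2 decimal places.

2.79

Contribution at this volume is 55,390 × R$177.10 = R$9,809,569.00.
Subtracting fixed costs: EBIT = R$9,809,569.00 − R$6,299,000 = R$3,510,569.00.
Degree of operating leverage = R$9,809,569.00 / R$3,510,569.00 = 2.7943.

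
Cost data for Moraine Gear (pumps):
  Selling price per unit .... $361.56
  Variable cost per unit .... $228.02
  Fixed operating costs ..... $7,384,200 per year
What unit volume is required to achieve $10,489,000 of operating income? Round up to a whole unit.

Each unit contributes $361.56 − $228.02 = $133.54.
Need Q such that Q × $133.54 − $7,384,200 = $10,489,000, i.e. Q = $17,873,200 / $133.54 = 133,841.55 → 133,842.

133,842 pumps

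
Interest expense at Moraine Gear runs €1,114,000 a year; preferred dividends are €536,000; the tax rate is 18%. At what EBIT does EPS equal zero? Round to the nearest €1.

Grossing the preferred dividend up to pre-tax terms: €536,000 / (1 − 0.18) = €653,658.54.
EPS = 0 when EBIT covers interest plus the pre-tax preferred burden: €1,114,000 + €653,658.54 = €1,767,658.54.

€1,767,659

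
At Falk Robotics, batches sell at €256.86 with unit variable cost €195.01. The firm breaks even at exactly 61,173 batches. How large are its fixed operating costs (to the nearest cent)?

Contribution margin per unit = €256.86 − €195.01 = €61.85.
Since BE = FC / CM, FC = 61,173 × €61.85 = €3,783,550.05.

€3,783,550.05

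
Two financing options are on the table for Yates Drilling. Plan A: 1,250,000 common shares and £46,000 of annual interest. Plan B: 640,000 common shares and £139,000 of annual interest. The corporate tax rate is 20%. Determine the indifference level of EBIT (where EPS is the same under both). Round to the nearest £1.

£236,574

At indifference, (EBIT − 46,000)(1 − t)/1,250,000 = (EBIT − 139,000)(1 − t)/640,000.
The (1 − t) factor cancels: (EBIT − 46,000) × 640,000 = (EBIT − 139,000) × 1,250,000.
EBIT × (1,250,000 − 640,000) = 139,000 × 1,250,000 − 46,000 × 640,000 = 144,310,000,000, so EBIT = 144,310,000,000 ÷ 610,000 = 236,573.77.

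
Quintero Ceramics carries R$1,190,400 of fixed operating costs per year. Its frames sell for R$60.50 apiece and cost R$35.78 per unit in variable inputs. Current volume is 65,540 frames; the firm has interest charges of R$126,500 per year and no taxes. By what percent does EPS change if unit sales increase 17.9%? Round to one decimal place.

+95.6%

Contribution at this volume is 65,540 × R$24.72 = R$1,620,148.80.
Operating income = contribution − fixed costs = R$1,620,148.80 − R$1,190,400 = R$429,748.80.
Interest = R$126,500.00, so EBIT − I = R$303,248.80.
Degree of combined leverage = contribution ÷ (EBIT − I) = R$1,620,148.80 ÷ R$303,248.80 = 5.3426.
%ΔEPS = DCL × %ΔSales = 5.3426 × +17.9% = +95.6%.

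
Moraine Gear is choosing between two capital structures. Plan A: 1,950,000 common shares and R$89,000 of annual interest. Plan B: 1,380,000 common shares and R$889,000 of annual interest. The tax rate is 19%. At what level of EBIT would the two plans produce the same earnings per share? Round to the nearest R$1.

At indifference, (EBIT − 89,000)(1 − t)/1,950,000 = (EBIT − 889,000)(1 − t)/1,380,000.
Cancelling (1 − t) and cross-multiplying: 1,380,000·(EBIT − 89,000) = 1,950,000·(EBIT − 889,000).
EBIT × (1,950,000 − 1,380,000) = 889,000 × 1,950,000 − 89,000 × 1,380,000 = 1,610,730,000,000, so EBIT = 1,610,730,000,000 ÷ 570,000 = 2,825,842.11.

R$2,825,842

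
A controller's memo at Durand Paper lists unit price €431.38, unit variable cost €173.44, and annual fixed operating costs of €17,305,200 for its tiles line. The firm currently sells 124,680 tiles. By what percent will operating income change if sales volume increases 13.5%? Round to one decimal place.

+29.2%

At 124,680 units, contribution = 124,680 × €257.94 = €32,159,959.20.
Subtracting fixed costs: EBIT = €32,159,959.20 − €17,305,200 = €14,854,759.20.
Degree of operating leverage = €32,159,959.20 / €14,854,759.20 = 2.1650.
%ΔEBIT = DOL × %ΔSales = 2.1650 × +13.5% = +29.2%.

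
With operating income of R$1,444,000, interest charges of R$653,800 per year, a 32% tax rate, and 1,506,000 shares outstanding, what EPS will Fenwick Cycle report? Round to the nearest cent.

R$0.36

Interest = R$653,800.00, so EBT = R$1,444,000 − R$653,800.00 = R$790,200.00.
Net income = R$790,200.00 × (1 − 0.32) = R$537,336.00.
EPS = R$537,336.00 ÷ 1,506,000 = R$0.36.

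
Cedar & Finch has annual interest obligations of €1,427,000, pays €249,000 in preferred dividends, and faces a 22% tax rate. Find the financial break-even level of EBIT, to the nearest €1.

Preferred dividends are paid after tax, so their pre-tax equivalent is €249,000 ÷ (1 − 0.22) = €319,230.77.
Financial break-even EBIT = interest + D_p ÷ (1 − t) = €1,427,000 + €319,230.77 = €1,746,230.77.

€1,746,231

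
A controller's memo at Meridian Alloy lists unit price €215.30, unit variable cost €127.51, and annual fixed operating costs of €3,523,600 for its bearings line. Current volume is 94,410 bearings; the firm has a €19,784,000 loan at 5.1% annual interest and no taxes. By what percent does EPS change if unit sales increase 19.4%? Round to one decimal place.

+42.8%

Contribution at this volume is 94,410 × €87.79 = €8,288,253.90.
Operating income = contribution − fixed costs = €8,288,253.90 − €3,523,600 = €4,764,653.90.
After interest of €1,008,984.00, pre-tax earnings = €3,755,669.90.
DCL = total CM / (EBIT − I) = €8,288,253.90 / €3,755,669.90 = 2.2069.
%ΔEPS = DCL × %ΔSales = 2.2069 × +19.4% = +42.8%.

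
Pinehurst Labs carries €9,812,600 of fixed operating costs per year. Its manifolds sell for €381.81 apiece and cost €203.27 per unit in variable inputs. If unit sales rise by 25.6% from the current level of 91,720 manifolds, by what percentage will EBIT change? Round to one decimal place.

Contribution at this volume is 91,720 × €178.54 = €16,375,688.80.
Operating income = contribution − fixed costs = €16,375,688.80 − €9,812,600 = €6,563,088.80.
So DOL = total CM / EBIT = €16,375,688.80 / €6,563,088.80 = 2.4951.
Operating income changes by 2.4951 × +25.6% = +63.9%.

+63.9%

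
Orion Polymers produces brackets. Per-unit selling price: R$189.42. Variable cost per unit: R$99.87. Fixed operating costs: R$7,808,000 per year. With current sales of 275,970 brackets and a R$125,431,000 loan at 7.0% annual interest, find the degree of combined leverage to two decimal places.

At 275,970 units, contribution = 275,970 × R$89.55 = R$24,713,113.50.
EBIT = R$24,713,113.50 − R$7,808,000 = R$16,905,113.50. Interest = R$8,780,170.00, so EBIT − I = R$8,124,943.50.
Degree of total leverage = total CM / (EBIT − interest) = R$24,713,113.50 / R$8,124,943.50 = 3.0416.

3.04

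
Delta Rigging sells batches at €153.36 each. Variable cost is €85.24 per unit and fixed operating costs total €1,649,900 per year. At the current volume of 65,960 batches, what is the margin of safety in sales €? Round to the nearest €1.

€6,401,171

Unit CM = price − variable cost = €153.36 − €85.24 = €68.12. Break-even units = €1,649,900 ÷ €68.12 = 24,220.49; break-even revenue = 24,220.49 × €153.36 = €3,714,454.84.
Actual sales revenue = 65,960 × €153.36 = €10,115,625.60.
Margin of safety = €10,115,625.60 − €3,714,454.84 = €6,401,171.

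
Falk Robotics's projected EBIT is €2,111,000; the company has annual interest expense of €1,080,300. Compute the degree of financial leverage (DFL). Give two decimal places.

Interest = €1,080,300.00.
Degree of financial leverage = EBIT / (EBIT − interest) = €2,111,000 / €1,030,700.00 = 2.0481.

2.05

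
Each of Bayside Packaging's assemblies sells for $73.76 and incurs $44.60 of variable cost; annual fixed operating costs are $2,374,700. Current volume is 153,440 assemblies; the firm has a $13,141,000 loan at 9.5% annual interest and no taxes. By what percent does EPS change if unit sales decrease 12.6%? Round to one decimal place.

-66.2%

Total contribution margin = 153,440 × $29.16 = $4,474,310.40.
EBIT = $4,474,310.40 − $2,374,700 = $2,099,610.40.
Interest = $1,248,395.00, so EBIT − I = $851,215.40.
Degree of combined leverage = contribution ÷ (EBIT − I) = $4,474,310.40 ÷ $851,215.40 = 5.2564.
EPS therefore changes by 5.2564 × (-12.6%) = -66.2%.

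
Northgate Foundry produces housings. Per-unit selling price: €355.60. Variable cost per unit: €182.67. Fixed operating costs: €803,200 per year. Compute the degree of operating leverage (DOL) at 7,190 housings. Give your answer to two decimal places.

At 7,190 units, contribution = 7,190 × €172.93 = €1,243,366.70.
EBIT = €1,243,366.70 − €803,200 = €440,166.70.
DOL = contribution ÷ EBIT = €1,243,366.70 ÷ €440,166.70 = 2.8248.

2.82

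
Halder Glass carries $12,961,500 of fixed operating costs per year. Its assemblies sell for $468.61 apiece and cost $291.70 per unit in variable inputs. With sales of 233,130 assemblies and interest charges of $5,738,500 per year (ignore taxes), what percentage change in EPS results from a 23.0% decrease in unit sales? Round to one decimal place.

Contribution at this volume is 233,130 × $176.91 = $41,243,028.30.
EBIT = $41,243,028.30 − $12,961,500 = $28,281,528.30.
Interest = $5,738,500.00, so EBIT − I = $22,543,028.30.
Degree of combined leverage = contribution ÷ (EBIT − I) = $41,243,028.30 ÷ $22,543,028.30 = 1.8295.
%ΔEPS = DCL × %ΔSales = 1.8295 × -23.0% = -42.1%.

-42.1%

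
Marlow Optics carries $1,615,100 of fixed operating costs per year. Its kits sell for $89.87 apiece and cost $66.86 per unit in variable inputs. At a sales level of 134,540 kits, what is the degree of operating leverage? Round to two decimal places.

At 134,540 units, contribution = 134,540 × $23.01 = $3,095,765.40.
Subtracting fixed costs: EBIT = $3,095,765.40 − $1,615,100 = $1,480,665.40.
So DOL = total CM / EBIT = $3,095,765.40 / $1,480,665.40 = 2.0908.

2.09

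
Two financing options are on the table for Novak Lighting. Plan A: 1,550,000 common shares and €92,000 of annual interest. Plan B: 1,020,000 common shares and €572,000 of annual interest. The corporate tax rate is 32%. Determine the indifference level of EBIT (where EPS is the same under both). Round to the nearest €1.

€1,495,774

At indifference, (EBIT − 92,000)(1 − t)/1,550,000 = (EBIT − 572,000)(1 − t)/1,020,000.
The (1 − t) factor cancels: (EBIT − 92,000) × 1,020,000 = (EBIT − 572,000) × 1,550,000.
EBIT × (1,550,000 − 1,020,000) = 572,000 × 1,550,000 − 92,000 × 1,020,000 = 792,760,000,000, so EBIT = 792,760,000,000 ÷ 530,000 = 1,495,773.58.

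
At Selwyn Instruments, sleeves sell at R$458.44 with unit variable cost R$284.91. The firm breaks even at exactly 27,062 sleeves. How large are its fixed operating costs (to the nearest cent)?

R$4,696,068.86

Unit CM = price − variable cost = R$458.44 − R$284.91 = R$173.53.
Fixed costs = break-even units × CM = 27,062 × R$173.53 = R$4,696,068.86.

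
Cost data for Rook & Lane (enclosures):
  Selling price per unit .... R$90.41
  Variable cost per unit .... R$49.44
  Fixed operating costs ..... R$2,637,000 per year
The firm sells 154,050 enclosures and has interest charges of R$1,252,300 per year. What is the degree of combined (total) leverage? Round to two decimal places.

2.61

Contribution at this volume is 154,050 × R$40.97 = R$6,311,428.50.
Operating income = contribution − fixed costs = R$6,311,428.50 − R$2,637,000 = R$3,674,428.50. Interest = R$1,252,300.00.
DOL = R$6,311,428.50 ÷ R$3,674,428.50 = 1.7177; DFL = R$3,674,428.50 ÷ R$2,422,128.50 = 1.5170.
DCL = DOL × DFL = 1.7177 × 1.5170 = 2.6058.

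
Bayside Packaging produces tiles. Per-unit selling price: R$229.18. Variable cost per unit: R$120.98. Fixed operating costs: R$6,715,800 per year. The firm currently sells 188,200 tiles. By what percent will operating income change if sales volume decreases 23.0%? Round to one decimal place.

At 188,200 units, contribution = 188,200 × R$108.20 = R$20,363,240.00.
Subtracting fixed costs: EBIT = R$20,363,240.00 − R$6,715,800 = R$13,647,440.00.
DOL = contribution ÷ EBIT = R$20,363,240.00 ÷ R$13,647,440.00 = 1.4921.
%ΔEBIT = DOL × %ΔSales = 1.4921 × -23.0% = -34.3%.

-34.3%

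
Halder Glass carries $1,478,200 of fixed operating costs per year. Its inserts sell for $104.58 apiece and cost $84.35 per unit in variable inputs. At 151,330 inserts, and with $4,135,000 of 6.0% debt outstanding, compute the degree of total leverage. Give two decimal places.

At 151,330 units, contribution = 151,330 × $20.23 = $3,061,405.90.
EBIT = $3,061,405.90 − $1,478,200 = $1,583,205.90. Interest = $248,100.00, so EBIT − I = $1,335,105.90.
Degree of total leverage = total CM / (EBIT − interest) = $3,061,405.90 / $1,335,105.90 = 2.2930.

2.29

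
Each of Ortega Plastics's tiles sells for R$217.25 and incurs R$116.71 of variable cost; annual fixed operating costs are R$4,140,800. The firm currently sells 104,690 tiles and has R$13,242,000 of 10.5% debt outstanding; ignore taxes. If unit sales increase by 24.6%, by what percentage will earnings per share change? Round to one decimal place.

Contribution at this volume is 104,690 × R$100.54 = R$10,525,532.60.
EBIT = R$10,525,532.60 − R$4,140,800 = R$6,384,732.60.
After interest of R$1,390,410.00, pre-tax earnings = R$4,994,322.60.
Degree of combined leverage = contribution ÷ (EBIT − I) = R$10,525,532.60 ÷ R$4,994,322.60 = 2.1075.
EPS therefore changes by 2.1075 × (+24.6%) = +51.8%.

+51.8%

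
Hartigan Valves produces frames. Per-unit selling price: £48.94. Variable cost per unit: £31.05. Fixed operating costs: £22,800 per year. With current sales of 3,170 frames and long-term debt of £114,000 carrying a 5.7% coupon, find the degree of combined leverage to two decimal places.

Contribution at this volume is 3,170 × £17.89 = £56,711.30.
Operating income = contribution − fixed costs = £56,711.30 − £22,800 = £33,911.30. Interest = £6,498.00, so EBIT − I = £27,413.30.
Degree of total leverage = total CM / (EBIT − interest) = £56,711.30 / £27,413.30 = 2.0688.

2.07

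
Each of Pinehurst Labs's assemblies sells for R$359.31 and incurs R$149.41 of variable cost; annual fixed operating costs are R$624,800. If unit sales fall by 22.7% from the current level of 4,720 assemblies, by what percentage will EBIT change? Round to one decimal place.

Total contribution margin = 4,720 × R$209.90 = R$990,728.00.
EBIT = R$990,728.00 − R$624,800 = R$365,928.00.
DOL = contribution ÷ EBIT = R$990,728.00 ÷ R$365,928.00 = 2.7074.
%ΔEBIT = DOL × %ΔSales = 2.7074 × -22.7% = -61.5%.

-61.5%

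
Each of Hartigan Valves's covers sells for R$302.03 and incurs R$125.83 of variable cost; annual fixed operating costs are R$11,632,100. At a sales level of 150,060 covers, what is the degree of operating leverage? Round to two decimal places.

1.79

Total contribution margin = 150,060 × R$176.20 = R$26,440,572.00.
EBIT = R$26,440,572.00 − R$11,632,100 = R$14,808,472.00.
DOL = contribution ÷ EBIT = R$26,440,572.00 ÷ R$14,808,472.00 = 1.7855.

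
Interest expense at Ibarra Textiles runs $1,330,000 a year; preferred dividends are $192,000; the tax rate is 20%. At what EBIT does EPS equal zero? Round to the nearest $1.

Grossing the preferred dividend up to pre-tax terms: $192,000 / (1 − 0.20) = $240,000.00.
EPS = 0 when EBIT covers interest plus the pre-tax preferred burden: $1,330,000 + $240,000.00 = $1,570,000.00.

$1,570,000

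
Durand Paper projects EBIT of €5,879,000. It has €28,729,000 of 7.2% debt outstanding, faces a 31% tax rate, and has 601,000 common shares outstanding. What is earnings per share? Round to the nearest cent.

Interest = €2,068,488.00, so EBT = €5,879,000 − €2,068,488.00 = €3,810,512.00.
After tax at 31%: net income = €3,810,512.00 × 0.69 = €2,629,253.28.
EPS = €2,629,253.28 ÷ 601,000 = €4.37.

€4.37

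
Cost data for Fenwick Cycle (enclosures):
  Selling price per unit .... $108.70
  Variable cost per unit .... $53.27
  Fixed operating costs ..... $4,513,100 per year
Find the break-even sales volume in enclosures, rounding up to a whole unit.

81,420 enclosures

Each unit contributes $108.70 − $53.27 = $55.43.
Break-even Q = $4,513,100 / $55.43 = 81,419.81 → 81,420 enclosures.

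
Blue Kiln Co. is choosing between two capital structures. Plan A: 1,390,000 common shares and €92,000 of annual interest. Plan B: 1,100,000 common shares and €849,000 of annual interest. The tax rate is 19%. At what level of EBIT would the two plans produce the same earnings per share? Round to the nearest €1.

At indifference, (EBIT − 92,000)(1 − t)/1,390,000 = (EBIT − 849,000)(1 − t)/1,100,000.
The (1 − t) factor cancels: (EBIT − 92,000) × 1,100,000 = (EBIT − 849,000) × 1,390,000.
Solving, EBIT = (849,000·1,390,000 − 92,000·1,100,000) / (1,390,000 − 1,100,000) = 1,078,910,000,000 / 290,000 = 3,720,379.31.

€3,720,379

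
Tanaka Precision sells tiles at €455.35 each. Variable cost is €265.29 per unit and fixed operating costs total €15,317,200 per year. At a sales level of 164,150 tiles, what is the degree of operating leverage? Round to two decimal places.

At 164,150 units, contribution = 164,150 × €190.06 = €31,198,349.00.
EBIT = €31,198,349.00 − €15,317,200 = €15,881,149.00.
DOL = contribution ÷ EBIT = €31,198,349.00 ÷ €15,881,149.00 = 1.9645.

1.96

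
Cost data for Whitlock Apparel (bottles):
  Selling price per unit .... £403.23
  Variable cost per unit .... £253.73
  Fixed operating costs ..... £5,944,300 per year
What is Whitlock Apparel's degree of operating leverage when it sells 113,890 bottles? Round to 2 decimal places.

1.54

Contribution at this volume is 113,890 × £149.50 = £17,026,555.00.
Subtracting fixed costs: EBIT = £17,026,555.00 − £5,944,300 = £11,082,255.00.
Degree of operating leverage = £17,026,555.00 / £11,082,255.00 = 1.5364.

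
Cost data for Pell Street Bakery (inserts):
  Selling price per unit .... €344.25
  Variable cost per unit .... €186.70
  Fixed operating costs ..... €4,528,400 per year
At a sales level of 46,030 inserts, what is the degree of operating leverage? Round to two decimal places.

Total contribution margin = 46,030 × €157.55 = €7,252,026.50.
Subtracting fixed costs: EBIT = €7,252,026.50 − €4,528,400 = €2,723,626.50.
DOL = contribution ÷ EBIT = €7,252,026.50 ÷ €2,723,626.50 = 2.6626.

2.66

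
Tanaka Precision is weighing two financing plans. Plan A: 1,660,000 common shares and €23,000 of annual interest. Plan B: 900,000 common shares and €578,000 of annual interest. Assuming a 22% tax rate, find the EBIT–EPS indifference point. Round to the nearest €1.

At indifference, (EBIT − 23,000)(1 − t)/1,660,000 = (EBIT − 578,000)(1 − t)/900,000.
Cancelling (1 − t) and cross-multiplying: 900,000·(EBIT − 23,000) = 1,660,000·(EBIT − 578,000).
Solving, EBIT = (578,000·1,660,000 − 23,000·900,000) / (1,660,000 − 900,000) = 938,780,000,000 / 760,000 = 1,235,236.84.

€1,235,237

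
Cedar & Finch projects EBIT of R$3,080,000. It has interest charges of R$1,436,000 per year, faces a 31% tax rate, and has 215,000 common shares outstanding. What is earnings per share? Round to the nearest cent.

Pre-tax income = R$3,080,000 − R$1,436,000.00 = R$1,644,000.00.
Net income = R$1,644,000.00 × (1 − 0.31) = R$1,134,360.00.
Per share: R$1,134,360.00 / 215,000 shares = R$5.28.

R$5.28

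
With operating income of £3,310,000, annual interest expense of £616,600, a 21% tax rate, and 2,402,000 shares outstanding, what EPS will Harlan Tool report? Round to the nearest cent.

Interest = £616,600.00, so EBT = £3,310,000 − £616,600.00 = £2,693,400.00.
Net income = £2,693,400.00 × (1 − 0.21) = £2,127,786.00.
EPS = £2,127,786.00 ÷ 2,402,000 = £0.89.

£0.89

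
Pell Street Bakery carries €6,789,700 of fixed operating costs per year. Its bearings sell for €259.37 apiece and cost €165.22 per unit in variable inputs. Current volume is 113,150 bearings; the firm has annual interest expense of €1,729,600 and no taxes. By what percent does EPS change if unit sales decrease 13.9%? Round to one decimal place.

At 113,150 units, contribution = 113,150 × €94.15 = €10,653,072.50.
Subtracting fixed costs: EBIT = €10,653,072.50 − €6,789,700 = €3,863,372.50.
Interest = €1,729,600.00, so EBIT − I = €2,133,772.50.
DCL = total CM / (EBIT − I) = €10,653,072.50 / €2,133,772.50 = 4.9926.
EPS therefore changes by 4.9926 × (-13.9%) = -69.4%.

-69.4%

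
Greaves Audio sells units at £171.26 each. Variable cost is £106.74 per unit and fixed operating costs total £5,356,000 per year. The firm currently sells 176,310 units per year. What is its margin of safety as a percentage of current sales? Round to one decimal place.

52.9%

Unit CM = price − variable cost = £171.26 − £106.74 = £64.52. Break-even units = £5,356,000 ÷ £64.52 = 83,013.02; break-even revenue = 83,013.02 × £171.26 = £14,216,809.67.
Actual sales revenue = 176,310 × £171.26 = £30,194,850.60.
Margin of safety = (£30,194,850.60 − £14,216,809.67) ÷ £30,194,850.60 = 52.9%.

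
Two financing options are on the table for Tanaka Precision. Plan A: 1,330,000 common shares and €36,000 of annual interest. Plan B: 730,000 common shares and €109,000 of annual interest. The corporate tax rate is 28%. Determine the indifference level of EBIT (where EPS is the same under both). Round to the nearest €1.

Set EPS_A = EPS_B: (EBIT − €36,000)(1 − 0.28) ÷ 1,330,000 = (EBIT − €109,000)(1 − 0.28) ÷ 730,000.
Cancelling (1 − t) and cross-multiplying: 730,000·(EBIT − 36,000) = 1,330,000·(EBIT − 109,000).
Solving, EBIT = (109,000·1,330,000 − 36,000·730,000) / (1,330,000 − 730,000) = 118,690,000,000 / 600,000 = 197,816.67.

€197,817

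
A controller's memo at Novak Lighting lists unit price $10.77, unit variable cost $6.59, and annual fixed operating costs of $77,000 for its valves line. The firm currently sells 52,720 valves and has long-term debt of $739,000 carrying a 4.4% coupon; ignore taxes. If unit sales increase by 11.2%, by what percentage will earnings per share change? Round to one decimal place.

+22.3%

Total contribution margin = 52,720 × $4.18 = $220,369.60.
Operating income = contribution − fixed costs = $220,369.60 − $77,000 = $143,369.60.
After interest of $32,516.00, pre-tax earnings = $110,853.60.
DCL = total CM / (EBIT − I) = $220,369.60 / $110,853.60 = 1.9879.
EPS therefore changes by 1.9879 × (+11.2%) = +22.3%.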